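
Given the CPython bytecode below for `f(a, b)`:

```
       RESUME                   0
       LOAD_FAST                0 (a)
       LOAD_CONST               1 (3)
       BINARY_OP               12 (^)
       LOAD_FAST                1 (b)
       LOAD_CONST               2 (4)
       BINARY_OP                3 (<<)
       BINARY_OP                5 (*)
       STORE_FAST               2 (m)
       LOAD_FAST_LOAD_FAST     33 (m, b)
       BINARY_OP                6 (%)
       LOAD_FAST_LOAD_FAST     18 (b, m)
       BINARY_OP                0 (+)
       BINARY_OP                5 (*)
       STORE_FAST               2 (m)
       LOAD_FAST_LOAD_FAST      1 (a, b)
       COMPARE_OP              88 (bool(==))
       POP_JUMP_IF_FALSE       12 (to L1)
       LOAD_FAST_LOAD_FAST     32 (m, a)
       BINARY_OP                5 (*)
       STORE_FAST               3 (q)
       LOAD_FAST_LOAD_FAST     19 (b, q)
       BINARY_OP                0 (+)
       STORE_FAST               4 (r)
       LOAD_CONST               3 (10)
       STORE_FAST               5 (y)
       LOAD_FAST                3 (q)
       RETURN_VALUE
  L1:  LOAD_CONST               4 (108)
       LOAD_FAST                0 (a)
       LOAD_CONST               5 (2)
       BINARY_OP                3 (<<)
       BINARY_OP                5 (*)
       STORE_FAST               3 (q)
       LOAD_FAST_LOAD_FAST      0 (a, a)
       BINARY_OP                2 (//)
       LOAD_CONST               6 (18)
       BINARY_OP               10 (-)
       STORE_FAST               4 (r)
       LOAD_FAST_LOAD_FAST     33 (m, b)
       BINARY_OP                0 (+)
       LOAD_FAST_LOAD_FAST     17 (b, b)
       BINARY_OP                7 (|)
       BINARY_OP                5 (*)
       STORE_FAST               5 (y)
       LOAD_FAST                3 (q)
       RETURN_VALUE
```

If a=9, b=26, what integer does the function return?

LOAD_FAST a → push 9. Stack: [9]
LOAD_CONST → push 3. Stack: [9, 3]
BINARY_OP ^ → 9 ^ 3 = 10. Stack: [10]
LOAD_FAST b → push 26. Stack: [10, 26]
LOAD_CONST → push 4. Stack: [10, 26, 4]
BINARY_OP << → 26 << 4 = 416. Stack: [10, 416]
BINARY_OP * → 10 * 416 = 4160. Stack: [4160]
STORE_FAST m → m=4160. Stack: []
LOAD_FAST_LOAD_FAST m,b → push 4160,26. Stack: [4160, 26]
BINARY_OP % → 4160 % 26 = 0. Stack: [0]
LOAD_FAST_LOAD_FAST b,m → push 26,4160. Stack: [0, 26, 4160]
BINARY_OP + → 26 + 4160 = 4186. Stack: [0, 4186]
BINARY_OP * → 0 * 4186 = 0. Stack: [0]
STORE_FAST m → m=0. Stack: []
LOAD_FAST_LOAD_FAST a,b → push 9,26. Stack: [9, 26]
COMPARE_OP bool(==) → 9 vs 26 = False. Stack: [False]
POP_JUMP_IF_FALSE → pop False; jump. Stack: []
LOAD_CONST → push 108. Stack: [108]
LOAD_FAST a → push 9. Stack: [108, 9]
LOAD_CONST → push 2. Stack: [108, 9, 2]
BINARY_OP << → 9 << 2 = 36. Stack: [108, 36]
BINARY_OP * → 108 * 36 = 3888. Stack: [3888]
STORE_FAST q → q=3888. Stack: []
LOAD_FAST_LOAD_FAST a,a → push 9,9. Stack: [9, 9]
BINARY_OP // → 9 // 9 = 1. Stack: [1]
LOAD_CONST → push 18. Stack: [1, 18]
BINARY_OP - → 1 - 18 = -17. Stack: [-17]
STORE_FAST r → r=-17. Stack: []
LOAD_FAST_LOAD_FAST m,b → push 0,26. Stack: [0, 26]
BINARY_OP + → 0 + 26 = 26. Stack: [26]
LOAD_FAST_LOAD_FAST b,b → push 26,26. Stack: [26, 26, 26]
BINARY_OP | → 26 | 26 = 26. Stack: [26, 26]
BINARY_OP * → 26 * 26 = 676. Stack: [676]
STORE_FAST y → y=676. Stack: []
LOAD_FAST q → push 3888. Stack: [3888]
RETURN_VALUE → return 3888.

3888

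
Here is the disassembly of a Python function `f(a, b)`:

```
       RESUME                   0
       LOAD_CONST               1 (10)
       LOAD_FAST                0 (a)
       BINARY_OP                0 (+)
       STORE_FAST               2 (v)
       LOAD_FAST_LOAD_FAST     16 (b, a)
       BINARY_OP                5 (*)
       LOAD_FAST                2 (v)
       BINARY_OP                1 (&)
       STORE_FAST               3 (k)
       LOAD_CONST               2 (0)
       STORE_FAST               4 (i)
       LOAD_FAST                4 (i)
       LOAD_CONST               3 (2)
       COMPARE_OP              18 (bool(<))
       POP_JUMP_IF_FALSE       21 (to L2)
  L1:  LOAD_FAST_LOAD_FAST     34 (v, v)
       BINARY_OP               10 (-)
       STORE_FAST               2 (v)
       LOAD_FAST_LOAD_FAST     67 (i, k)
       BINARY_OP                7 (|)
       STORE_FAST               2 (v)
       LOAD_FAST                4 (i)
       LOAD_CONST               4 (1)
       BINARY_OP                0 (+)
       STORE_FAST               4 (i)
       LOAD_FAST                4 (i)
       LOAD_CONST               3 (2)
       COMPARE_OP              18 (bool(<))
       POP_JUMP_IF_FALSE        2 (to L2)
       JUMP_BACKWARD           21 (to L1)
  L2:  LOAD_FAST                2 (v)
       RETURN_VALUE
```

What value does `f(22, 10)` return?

1

LOAD_CONST → push 10. Stack: [10]
LOAD_FAST a → push 22. Stack: [10, 22]
BINARY_OP + → 10 + 22 = 32. Stack: [32]
STORE_FAST v → v=32. Stack: []
LOAD_FAST_LOAD_FAST b,a → push 10,22. Stack: [10, 22]
BINARY_OP * → 10 * 22 = 220. Stack: [220]
LOAD_FAST v → push 32. Stack: [220, 32]
BINARY_OP & → 220 & 32 = 0. Stack: [0]
STORE_FAST k → k=0. Stack: []
LOAD_CONST → push 0. Stack: [0]
STORE_FAST i → i=0. Stack: []
LOAD_FAST i → push 0. Stack: [0]
LOAD_CONST → push 2. Stack: [0, 2]
COMPARE_OP bool(<) → 0 vs 2 = True. Stack: [True]
POP_JUMP_IF_FALSE → pop True; no jump. Stack: []
LOAD_FAST_LOAD_FAST v,v → push 32,32. Stack: [32, 32]
BINARY_OP - → 32 - 32 = 0. Stack: [0]
STORE_FAST v → v=0. Stack: []
LOAD_FAST_LOAD_FAST i,k → push 0,0. Stack: [0, 0]
BINARY_OP | → 0 | 0 = 0. Stack: [0]
STORE_FAST v → v=0. Stack: []
LOAD_FAST i → push 0. Stack: [0]
LOAD_CONST → push 1. Stack: [0, 1]
BINARY_OP + → 0 + 1 = 1. Stack: [1]
STORE_FAST i → i=1. Stack: []
LOAD_FAST i → push 1. Stack: [1]
LOAD_CONST → push 2. Stack: [1, 2]
COMPARE_OP bool(<) → 1 vs 2 = True. Stack: [True]
POP_JUMP_IF_FALSE → pop True; no jump. Stack: []
LOAD_FAST_LOAD_FAST v,v → push 0,0. Stack: [0, 0]
BINARY_OP - → 0 - 0 = 0. Stack: [0]
STORE_FAST v → v=0. Stack: []
LOAD_FAST_LOAD_FAST i,k → push 1,0. Stack: [1, 0]
BINARY_OP | → 1 | 0 = 1. Stack: [1]
STORE_FAST v → v=1. Stack: []
LOAD_FAST i → push 1. Stack: [1]
LOAD_CONST → push 1. Stack: [1, 1]
BINARY_OP + → 1 + 1 = 2. Stack: [2]
STORE_FAST i → i=2. Stack: []
LOAD_FAST i → push 2. Stack: [2]
LOAD_CONST → push 2. Stack: [2, 2]
COMPARE_OP bool(<) → 2 vs 2 = False. Stack: [False]
POP_JUMP_IF_FALSE → pop False; jump. Stack: []
LOAD_FAST v → push 1. Stack: [1]
RETURN_VALUE → return 1.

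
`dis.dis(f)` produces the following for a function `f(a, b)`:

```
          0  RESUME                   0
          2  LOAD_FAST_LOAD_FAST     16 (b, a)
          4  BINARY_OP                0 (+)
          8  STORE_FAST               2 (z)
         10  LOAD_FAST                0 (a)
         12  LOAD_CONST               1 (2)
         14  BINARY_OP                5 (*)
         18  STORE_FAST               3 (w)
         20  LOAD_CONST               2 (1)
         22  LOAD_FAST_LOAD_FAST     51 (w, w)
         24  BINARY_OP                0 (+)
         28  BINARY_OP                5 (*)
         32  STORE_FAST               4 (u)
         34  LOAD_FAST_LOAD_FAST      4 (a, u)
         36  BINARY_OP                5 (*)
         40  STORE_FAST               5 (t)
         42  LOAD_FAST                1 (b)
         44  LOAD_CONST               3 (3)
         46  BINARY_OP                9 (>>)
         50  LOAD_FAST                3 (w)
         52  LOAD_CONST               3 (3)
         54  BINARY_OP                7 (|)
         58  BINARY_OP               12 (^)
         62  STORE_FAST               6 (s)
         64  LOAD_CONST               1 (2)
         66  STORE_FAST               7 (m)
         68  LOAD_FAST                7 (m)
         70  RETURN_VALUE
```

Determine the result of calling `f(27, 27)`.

LOAD_FAST_LOAD_FAST b,a → push 27,27. Stack: [27, 27]
BINARY_OP + → 27 + 27 = 54. Stack: [54]
STORE_FAST z → z=54. Stack: []
LOAD_FAST a → push 27. Stack: [27]
LOAD_CONST → push 2. Stack: [27, 2]
BINARY_OP * → 27 * 2 = 54. Stack: [54]
STORE_FAST w → w=54. Stack: []
LOAD_CONST → push 1. Stack: [1]
LOAD_FAST_LOAD_FAST w,w → push 54,54. Stack: [1, 54, 54]
BINARY_OP + → 54 + 54 = 108. Stack: [1, 108]
BINARY_OP * → 1 * 108 = 108. Stack: [108]
STORE_FAST u → u=108. Stack: []
LOAD_FAST_LOAD_FAST a,u → push 27,108. Stack: [27, 108]
BINARY_OP * → 27 * 108 = 2916. Stack: [2916]
STORE_FAST t → t=2916. Stack: []
LOAD_FAST b → push 27. Stack: [27]
LOAD_CONST → push 3. Stack: [27, 3]
BINARY_OP >> → 27 >> 3 = 3. Stack: [3]
LOAD_FAST w → push 54. Stack: [3, 54]
LOAD_CONST → push 3. Stack: [3, 54, 3]
BINARY_OP | → 54 | 3 = 55. Stack: [3, 55]
BINARY_OP ^ → 3 ^ 55 = 52. Stack: [52]
STORE_FAST s → s=52. Stack: []
LOAD_CONST → push 2. Stack: [2]
STORE_FAST m → m=2. Stack: []
LOAD_FAST m → push 2. Stack: [2]
RETURN_VALUE → return 2.

2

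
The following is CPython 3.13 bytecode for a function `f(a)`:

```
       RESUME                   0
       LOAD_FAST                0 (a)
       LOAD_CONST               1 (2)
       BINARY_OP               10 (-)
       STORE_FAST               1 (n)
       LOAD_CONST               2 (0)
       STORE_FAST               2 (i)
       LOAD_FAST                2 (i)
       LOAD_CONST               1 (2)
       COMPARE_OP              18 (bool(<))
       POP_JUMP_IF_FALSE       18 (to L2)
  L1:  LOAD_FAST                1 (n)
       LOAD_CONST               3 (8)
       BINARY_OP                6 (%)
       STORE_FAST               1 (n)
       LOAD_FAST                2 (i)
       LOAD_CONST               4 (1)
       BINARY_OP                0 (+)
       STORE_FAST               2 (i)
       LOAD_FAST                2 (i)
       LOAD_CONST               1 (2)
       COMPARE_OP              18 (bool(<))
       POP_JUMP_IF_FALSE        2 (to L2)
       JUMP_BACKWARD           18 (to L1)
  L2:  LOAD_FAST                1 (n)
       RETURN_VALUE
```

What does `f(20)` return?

2

LOAD_FAST a → push 20. Stack: [20]
LOAD_CONST → push 2. Stack: [20, 2]
BINARY_OP - → 20 - 2 = 18. Stack: [18]
STORE_FAST n → n=18. Stack: []
LOAD_CONST → push 0. Stack: [0]
STORE_FAST i → i=0. Stack: []
LOAD_FAST i → push 0. Stack: [0]
LOAD_CONST → push 2. Stack: [0, 2]
COMPARE_OP bool(<) → 0 vs 2 = True. Stack: [True]
POP_JUMP_IF_FALSE → pop True; no jump. Stack: []
LOAD_FAST n → push 18. Stack: [18]
LOAD_CONST → push 8. Stack: [18, 8]
BINARY_OP % → 18 % 8 = 2. Stack: [2]
STORE_FAST n → n=2. Stack: []
LOAD_FAST i → push 0. Stack: [0]
LOAD_CONST → push 1. Stack: [0, 1]
BINARY_OP + → 0 + 1 = 1. Stack: [1]
STORE_FAST i → i=1. Stack: []
LOAD_FAST i → push 1. Stack: [1]
LOAD_CONST → push 2. Stack: [1, 2]
COMPARE_OP bool(<) → 1 vs 2 = True. Stack: [True]
POP_JUMP_IF_FALSE → pop True; no jump. Stack: []
LOAD_FAST n → push 2. Stack: [2]
LOAD_CONST → push 8. Stack: [2, 8]
BINARY_OP % → 2 % 8 = 2. Stack: [2]
STORE_FAST n → n=2. Stack: []
LOAD_FAST i → push 1. Stack: [1]
LOAD_CONST → push 1. Stack: [1, 1]
BINARY_OP + → 1 + 1 = 2. Stack: [2]
STORE_FAST i → i=2. Stack: []
LOAD_FAST i → push 2. Stack: [2]
LOAD_CONST → push 2. Stack: [2, 2]
COMPARE_OP bool(<) → 2 vs 2 = False. Stack: [False]
POP_JUMP_IF_FALSE → pop False; jump. Stack: []
LOAD_FAST n → push 2. Stack: [2]
RETURN_VALUE → return 2.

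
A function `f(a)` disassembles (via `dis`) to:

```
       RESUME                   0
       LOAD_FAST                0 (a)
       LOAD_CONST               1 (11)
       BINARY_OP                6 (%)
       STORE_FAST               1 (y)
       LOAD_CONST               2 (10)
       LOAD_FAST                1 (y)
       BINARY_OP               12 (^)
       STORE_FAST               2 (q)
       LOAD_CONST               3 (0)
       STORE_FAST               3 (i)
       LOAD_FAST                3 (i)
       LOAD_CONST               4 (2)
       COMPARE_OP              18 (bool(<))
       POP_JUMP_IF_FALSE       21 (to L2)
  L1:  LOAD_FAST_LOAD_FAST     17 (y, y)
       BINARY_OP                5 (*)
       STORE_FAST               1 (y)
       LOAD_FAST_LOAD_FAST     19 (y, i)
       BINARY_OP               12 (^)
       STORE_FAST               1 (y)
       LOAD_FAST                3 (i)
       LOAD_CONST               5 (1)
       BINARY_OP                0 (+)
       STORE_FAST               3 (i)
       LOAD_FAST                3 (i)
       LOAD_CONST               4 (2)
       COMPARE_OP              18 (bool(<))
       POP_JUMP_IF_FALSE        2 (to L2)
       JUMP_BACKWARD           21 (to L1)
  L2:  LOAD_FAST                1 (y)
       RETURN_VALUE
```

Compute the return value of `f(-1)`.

LOAD_FAST a → push -1. Stack: [-1]
LOAD_CONST → push 11. Stack: [-1, 11]
BINARY_OP % → -1 % 11 = 10. Stack: [10]
STORE_FAST y → y=10. Stack: []
LOAD_CONST → push 10. Stack: [10]
LOAD_FAST y → push 10. Stack: [10, 10]
BINARY_OP ^ → 10 ^ 10 = 0. Stack: [0]
STORE_FAST q → q=0. Stack: []
LOAD_CONST → push 0. Stack: [0]
STORE_FAST i → i=0. Stack: []
LOAD_FAST i → push 0. Stack: [0]
LOAD_CONST → push 2. Stack: [0, 2]
COMPARE_OP bool(<) → 0 vs 2 = True. Stack: [True]
POP_JUMP_IF_FALSE → pop True; no jump. Stack: []
LOAD_FAST_LOAD_FAST y,y → push 10,10. Stack: [10, 10]
BINARY_OP * → 10 * 10 = 100. Stack: [100]
STORE_FAST y → y=100. Stack: []
LOAD_FAST_LOAD_FAST y,i → push 100,0. Stack: [100, 0]
BINARY_OP ^ → 100 ^ 0 = 100. Stack: [100]
STORE_FAST y → y=100. Stack: []
LOAD_FAST i → push 0. Stack: [0]
LOAD_CONST → push 1. Stack: [0, 1]
BINARY_OP + → 0 + 1 = 1. Stack: [1]
STORE_FAST i → i=1. Stack: []
LOAD_FAST i → push 1. Stack: [1]
LOAD_CONST → push 2. Stack: [1, 2]
COMPARE_OP bool(<) → 1 vs 2 = True. Stack: [True]
POP_JUMP_IF_FALSE → pop True; no jump. Stack: []
LOAD_FAST_LOAD_FAST y,y → push 100,100. Stack: [100, 100]
BINARY_OP * → 100 * 100 = 10000. Stack: [10000]
STORE_FAST y → y=10000. Stack: []
LOAD_FAST_LOAD_FAST y,i → push 10000,1. Stack: [10000, 1]
BINARY_OP ^ → 10000 ^ 1 = 10001. Stack: [10001]
STORE_FAST y → y=10001. Stack: []
LOAD_FAST i → push 1. Stack: [1]
LOAD_CONST → push 1. Stack: [1, 1]
BINARY_OP + → 1 + 1 = 2. Stack: [2]
STORE_FAST i → i=2. Stack: []
LOAD_FAST i → push 2. Stack: [2]
LOAD_CONST → push 2. Stack: [2, 2]
COMPARE_OP bool(<) → 2 vs 2 = False. Stack: [False]
POP_JUMP_IF_FALSE → pop False; jump. Stack: []
LOAD_FAST y → push 10001. Stack: [10001]
RETURN_VALUE → return 10001.

10001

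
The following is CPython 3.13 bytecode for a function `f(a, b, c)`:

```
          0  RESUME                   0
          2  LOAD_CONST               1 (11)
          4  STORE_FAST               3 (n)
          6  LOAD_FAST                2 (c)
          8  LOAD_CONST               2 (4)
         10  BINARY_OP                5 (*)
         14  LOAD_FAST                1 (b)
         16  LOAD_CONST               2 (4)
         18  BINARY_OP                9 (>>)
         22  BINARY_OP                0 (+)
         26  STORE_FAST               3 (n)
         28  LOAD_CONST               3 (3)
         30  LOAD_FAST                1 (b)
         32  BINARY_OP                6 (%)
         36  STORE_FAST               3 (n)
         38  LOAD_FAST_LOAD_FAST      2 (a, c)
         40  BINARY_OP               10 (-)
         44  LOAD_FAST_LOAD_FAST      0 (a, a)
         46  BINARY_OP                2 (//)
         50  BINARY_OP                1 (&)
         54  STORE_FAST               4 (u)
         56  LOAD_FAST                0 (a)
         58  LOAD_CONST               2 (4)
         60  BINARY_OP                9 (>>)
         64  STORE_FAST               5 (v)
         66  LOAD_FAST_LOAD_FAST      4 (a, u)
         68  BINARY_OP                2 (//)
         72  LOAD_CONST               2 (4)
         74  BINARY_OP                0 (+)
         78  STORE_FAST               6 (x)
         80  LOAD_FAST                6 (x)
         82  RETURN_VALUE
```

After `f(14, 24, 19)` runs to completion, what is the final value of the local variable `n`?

LOAD_CONST → push 11. Stack: [11]
STORE_FAST n → n=11. Stack: []
LOAD_FAST c → push 19. Stack: [19]
LOAD_CONST → push 4. Stack: [19, 4]
BINARY_OP * → 19 * 4 = 76. Stack: [76]
LOAD_FAST b → push 24. Stack: [76, 24]
LOAD_CONST → push 4. Stack: [76, 24, 4]
BINARY_OP >> → 24 >> 4 = 1. Stack: [76, 1]
BINARY_OP + → 76 + 1 = 77. Stack: [77]
STORE_FAST n → n=77. Stack: []
LOAD_CONST → push 3. Stack: [3]
LOAD_FAST b → push 24. Stack: [3, 24]
BINARY_OP % → 3 % 24 = 3. Stack: [3]
STORE_FAST n → n=3. Stack: []
LOAD_FAST_LOAD_FAST a,c → push 14,19. Stack: [14, 19]
BINARY_OP - → 14 - 19 = -5. Stack: [-5]
LOAD_FAST_LOAD_FAST a,a → push 14,14. Stack: [-5, 14, 14]
BINARY_OP // → 14 // 14 = 1. Stack: [-5, 1]
BINARY_OP & → -5 & 1 = 1. Stack: [1]
STORE_FAST u → u=1. Stack: []
LOAD_FAST a → push 14. Stack: [14]
LOAD_CONST → push 4. Stack: [14, 4]
BINARY_OP >> → 14 >> 4 = 0. Stack: [0]
STORE_FAST v → v=0. Stack: []
LOAD_FAST_LOAD_FAST a,u → push 14,1. Stack: [14, 1]
BINARY_OP // → 14 // 1 = 14. Stack: [14]
LOAD_CONST → push 4. Stack: [14, 4]
BINARY_OP + → 14 + 4 = 18. Stack: [18]
STORE_FAST x → x=18. Stack: []
LOAD_FAST x → push 18. Stack: [18]
RETURN_VALUE → return 18.

3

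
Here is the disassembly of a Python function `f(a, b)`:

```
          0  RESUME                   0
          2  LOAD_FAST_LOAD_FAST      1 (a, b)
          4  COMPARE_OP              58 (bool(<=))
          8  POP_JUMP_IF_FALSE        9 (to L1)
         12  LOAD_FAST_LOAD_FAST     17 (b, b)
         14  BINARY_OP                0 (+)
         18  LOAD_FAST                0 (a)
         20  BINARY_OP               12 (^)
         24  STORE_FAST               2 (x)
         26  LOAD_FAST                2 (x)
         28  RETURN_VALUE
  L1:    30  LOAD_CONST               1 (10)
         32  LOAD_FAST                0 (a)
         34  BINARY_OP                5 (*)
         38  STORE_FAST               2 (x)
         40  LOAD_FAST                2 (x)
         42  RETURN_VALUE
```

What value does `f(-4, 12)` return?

LOAD_FAST_LOAD_FAST a,b → push -4,12. Stack: [-4, 12]
COMPARE_OP bool(<=) → -4 vs 12 = True. Stack: [True]
POP_JUMP_IF_FALSE → pop True; no jump. Stack: []
LOAD_FAST_LOAD_FAST b,b → push 12,12. Stack: [12, 12]
BINARY_OP + → 12 + 12 = 24. Stack: [24]
LOAD_FAST a → push -4. Stack: [24, -4]
BINARY_OP ^ → 24 ^ -4 = -28. Stack: [-28]
STORE_FAST x → x=-28. Stack: []
LOAD_FAST x → push -28. Stack: [-28]
RETURN_VALUE → return -28.

-28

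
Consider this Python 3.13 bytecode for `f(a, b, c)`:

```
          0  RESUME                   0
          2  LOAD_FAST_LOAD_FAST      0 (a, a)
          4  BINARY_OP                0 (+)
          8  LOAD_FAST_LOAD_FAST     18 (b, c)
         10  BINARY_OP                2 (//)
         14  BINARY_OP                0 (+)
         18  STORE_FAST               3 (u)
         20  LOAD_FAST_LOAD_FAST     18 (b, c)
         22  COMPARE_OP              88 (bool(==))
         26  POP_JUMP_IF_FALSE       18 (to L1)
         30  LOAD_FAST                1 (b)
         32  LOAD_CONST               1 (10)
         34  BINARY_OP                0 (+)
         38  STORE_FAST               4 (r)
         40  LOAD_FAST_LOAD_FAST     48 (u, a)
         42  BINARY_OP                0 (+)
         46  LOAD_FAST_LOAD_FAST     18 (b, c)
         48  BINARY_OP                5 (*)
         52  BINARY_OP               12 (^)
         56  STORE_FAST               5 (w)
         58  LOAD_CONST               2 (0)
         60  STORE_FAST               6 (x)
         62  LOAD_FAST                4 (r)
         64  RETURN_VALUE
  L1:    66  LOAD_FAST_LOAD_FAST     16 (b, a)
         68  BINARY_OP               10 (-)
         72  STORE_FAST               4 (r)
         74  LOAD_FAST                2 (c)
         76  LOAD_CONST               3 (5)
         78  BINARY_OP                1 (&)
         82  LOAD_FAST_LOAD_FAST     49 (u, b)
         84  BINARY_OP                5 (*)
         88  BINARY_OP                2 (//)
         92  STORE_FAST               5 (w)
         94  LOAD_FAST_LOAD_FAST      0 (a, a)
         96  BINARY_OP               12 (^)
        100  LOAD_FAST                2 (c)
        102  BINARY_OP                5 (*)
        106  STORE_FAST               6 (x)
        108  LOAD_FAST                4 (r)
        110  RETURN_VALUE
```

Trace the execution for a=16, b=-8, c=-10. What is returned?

-24

LOAD_FAST_LOAD_FAST a,a → push 16,16. Stack: [16, 16]
BINARY_OP + → 16 + 16 = 32. Stack: [32]
LOAD_FAST_LOAD_FAST b,c → push -8,-10. Stack: [32, -8, -10]
BINARY_OP // → -8 // -10 = 0. Stack: [32, 0]
BINARY_OP + → 32 + 0 = 32. Stack: [32]
STORE_FAST u → u=32. Stack: []
LOAD_FAST_LOAD_FAST b,c → push -8,-10. Stack: [-8, -10]
COMPARE_OP bool(==) → -8 vs -10 = False. Stack: [False]
POP_JUMP_IF_FALSE → pop False; jump. Stack: []
LOAD_FAST_LOAD_FAST b,a → push -8,16. Stack: [-8, 16]
BINARY_OP - → -8 - 16 = -24. Stack: [-24]
STORE_FAST r → r=-24. Stack: []
LOAD_FAST c → push -10. Stack: [-10]
LOAD_CONST → push 5. Stack: [-10, 5]
BINARY_OP & → -10 & 5 = 4. Stack: [4]
LOAD_FAST_LOAD_FAST u,b → push 32,-8. Stack: [4, 32, -8]
BINARY_OP * → 32 * -8 = -256. Stack: [4, -256]
BINARY_OP // → 4 // -256 = -1. Stack: [-1]
STORE_FAST w → w=-1. Stack: []
LOAD_FAST_LOAD_FAST a,a → push 16,16. Stack: [16, 16]
BINARY_OP ^ → 16 ^ 16 = 0. Stack: [0]
LOAD_FAST c → push -10. Stack: [0, -10]
BINARY_OP * → 0 * -10 = 0. Stack: [0]
STORE_FAST x → x=0. Stack: []
LOAD_FAST r → push -24. Stack: [-24]
RETURN_VALUE → return -24.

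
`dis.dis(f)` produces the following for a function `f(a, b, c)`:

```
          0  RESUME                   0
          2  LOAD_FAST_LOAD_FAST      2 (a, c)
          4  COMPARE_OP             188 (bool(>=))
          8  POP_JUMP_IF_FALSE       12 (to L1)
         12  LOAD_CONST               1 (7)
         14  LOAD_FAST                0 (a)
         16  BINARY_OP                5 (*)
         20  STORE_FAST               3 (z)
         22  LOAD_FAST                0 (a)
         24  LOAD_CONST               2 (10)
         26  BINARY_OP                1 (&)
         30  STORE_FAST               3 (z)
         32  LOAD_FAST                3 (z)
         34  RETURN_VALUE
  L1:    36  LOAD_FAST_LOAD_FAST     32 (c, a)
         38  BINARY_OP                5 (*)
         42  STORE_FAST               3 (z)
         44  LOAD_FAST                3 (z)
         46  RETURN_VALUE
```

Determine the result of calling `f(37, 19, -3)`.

LOAD_FAST_LOAD_FAST a,c → push 37,-3. Stack: [37, -3]
COMPARE_OP bool(>=) → 37 vs -3 = True. Stack: [True]
POP_JUMP_IF_FALSE → pop True; no jump. Stack: []
LOAD_CONST → push 7. Stack: [7]
LOAD_FAST a → push 37. Stack: [7, 37]
BINARY_OP * → 7 * 37 = 259. Stack: [259]
STORE_FAST z → z=259. Stack: []
LOAD_FAST a → push 37. Stack: [37]
LOAD_CONST → push 10. Stack: [37, 10]
BINARY_OP & → 37 & 10 = 0. Stack: [0]
STORE_FAST z → z=0. Stack: []
LOAD_FAST z → push 0. Stack: [0]
RETURN_VALUE → return 0.

0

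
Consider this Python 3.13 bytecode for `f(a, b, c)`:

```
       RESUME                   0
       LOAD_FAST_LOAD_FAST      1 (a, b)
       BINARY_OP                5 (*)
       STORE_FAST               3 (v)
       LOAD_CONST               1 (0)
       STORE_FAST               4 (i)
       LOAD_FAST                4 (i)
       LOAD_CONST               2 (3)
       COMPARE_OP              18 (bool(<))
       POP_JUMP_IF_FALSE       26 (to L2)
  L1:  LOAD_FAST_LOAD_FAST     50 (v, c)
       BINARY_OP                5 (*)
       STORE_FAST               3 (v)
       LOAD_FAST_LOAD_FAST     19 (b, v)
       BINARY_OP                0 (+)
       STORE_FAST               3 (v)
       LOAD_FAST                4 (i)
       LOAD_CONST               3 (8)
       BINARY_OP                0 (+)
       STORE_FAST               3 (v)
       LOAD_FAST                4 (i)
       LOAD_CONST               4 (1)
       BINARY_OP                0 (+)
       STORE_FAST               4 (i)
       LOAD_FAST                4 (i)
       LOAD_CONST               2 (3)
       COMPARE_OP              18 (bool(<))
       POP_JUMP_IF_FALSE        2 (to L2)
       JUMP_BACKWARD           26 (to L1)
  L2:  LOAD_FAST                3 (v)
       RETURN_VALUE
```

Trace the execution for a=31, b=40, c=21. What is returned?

10

LOAD_FAST_LOAD_FAST a,b → push 31,40
BINARY_OP * → 31 * 40 = 1240
STORE_FAST v → v=1240
LOAD_CONST → push 0
STORE_FAST i → i=0
LOAD_FAST i → push 0
LOAD_CONST → push 3
COMPARE_OP bool(<) → 0 vs 3 = True
POP_JUMP_IF_FALSE → pop True; no jump
LOAD_FAST_LOAD_FAST v,c → push 1240,21
BINARY_OP * → 1240 * 21 = 26040
STORE_FAST v → v=26040
LOAD_FAST_LOAD_FAST b,v → push 40,26040
BINARY_OP + → 40 + 26040 = 26080
STORE_FAST v → v=26080
LOAD_FAST i → push 0
LOAD_CONST → push 8
BINARY_OP + → 0 + 8 = 8
STORE_FAST v → v=8
LOAD_FAST i → push 0
LOAD_CONST → push 1
BINARY_OP + → 0 + 1 = 1
STORE_FAST i → i=1
LOAD_FAST i → push 1
LOAD_CONST → push 3
COMPARE_OP bool(<) → 1 vs 3 = True
POP_JUMP_IF_FALSE → pop True; no jump
LOAD_FAST_LOAD_FAST v,c → push 8,21
BINARY_OP * → 8 * 21 = 168
STORE_FAST v → v=168
LOAD_FAST_LOAD_FAST b,v → push 40,168
BINARY_OP + → 40 + 168 = 208
STORE_FAST v → v=208
LOAD_FAST i → push 1
LOAD_CONST → push 8
BINARY_OP + → 1 + 8 = 9
STORE_FAST v → v=9
LOAD_FAST i → push 1
LOAD_CONST → push 1
BINARY_OP + → 1 + 1 = 2
STORE_FAST i → i=2
LOAD_FAST i → push 2
LOAD_CONST → push 3
COMPARE_OP bool(<) → 2 vs 3 = True
POP_JUMP_IF_FALSE → pop True; no jump
LOAD_FAST_LOAD_FAST v,c → push 9,21
BINARY_OP * → 9 * 21 = 189
STORE_FAST v → v=189
LOAD_FAST_LOAD_FAST b,v → push 40,189
BINARY_OP + → 40 + 189 = 229
STORE_FAST v → v=229
LOAD_FAST i → push 2
LOAD_CONST → push 8
BINARY_OP + → 2 + 8 = 10
STORE_FAST v → v=10
LOAD_FAST i → push 2
LOAD_CONST → push 1
BINARY_OP + → 2 + 1 = 3
STORE_FAST i → i=3
LOAD_FAST i → push 3
LOAD_CONST → push 3
COMPARE_OP bool(<) → 3 vs 3 = False
POP_JUMP_IF_FALSE → pop False; jump
LOAD_FAST v → push 10
RETURN_VALUE → return 10.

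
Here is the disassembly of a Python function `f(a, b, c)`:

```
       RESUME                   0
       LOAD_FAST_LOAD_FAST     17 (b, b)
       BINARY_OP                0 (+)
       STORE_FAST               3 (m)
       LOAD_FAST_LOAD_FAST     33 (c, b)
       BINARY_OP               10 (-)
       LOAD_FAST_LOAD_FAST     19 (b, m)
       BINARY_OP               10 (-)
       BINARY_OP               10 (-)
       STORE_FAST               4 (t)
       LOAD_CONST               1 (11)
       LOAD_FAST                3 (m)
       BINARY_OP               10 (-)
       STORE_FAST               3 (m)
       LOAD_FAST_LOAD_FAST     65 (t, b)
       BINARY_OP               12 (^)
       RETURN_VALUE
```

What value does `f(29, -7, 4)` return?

-3

LOAD_FAST_LOAD_FAST b,b → push -7,-7. Stack: [-7, -7]
BINARY_OP + → -7 + -7 = -14. Stack: [-14]
STORE_FAST m → m=-14. Stack: []
LOAD_FAST_LOAD_FAST c,b → push 4,-7. Stack: [4, -7]
BINARY_OP - → 4 - -7 = 11. Stack: [11]
LOAD_FAST_LOAD_FAST b,m → push -7,-14. Stack: [11, -7, -14]
BINARY_OP - → -7 - -14 = 7. Stack: [11, 7]
BINARY_OP - → 11 - 7 = 4. Stack: [4]
STORE_FAST t → t=4. Stack: []
LOAD_CONST → push 11. Stack: [11]
LOAD_FAST m → push -14. Stack: [11, -14]
BINARY_OP - → 11 - -14 = 25. Stack: [25]
STORE_FAST m → m=25. Stack: []
LOAD_FAST_LOAD_FAST t,b → push 4,-7. Stack: [4, -7]
BINARY_OP ^ → 4 ^ -7 = -3. Stack: [-3]
RETURN_VALUE → return -3.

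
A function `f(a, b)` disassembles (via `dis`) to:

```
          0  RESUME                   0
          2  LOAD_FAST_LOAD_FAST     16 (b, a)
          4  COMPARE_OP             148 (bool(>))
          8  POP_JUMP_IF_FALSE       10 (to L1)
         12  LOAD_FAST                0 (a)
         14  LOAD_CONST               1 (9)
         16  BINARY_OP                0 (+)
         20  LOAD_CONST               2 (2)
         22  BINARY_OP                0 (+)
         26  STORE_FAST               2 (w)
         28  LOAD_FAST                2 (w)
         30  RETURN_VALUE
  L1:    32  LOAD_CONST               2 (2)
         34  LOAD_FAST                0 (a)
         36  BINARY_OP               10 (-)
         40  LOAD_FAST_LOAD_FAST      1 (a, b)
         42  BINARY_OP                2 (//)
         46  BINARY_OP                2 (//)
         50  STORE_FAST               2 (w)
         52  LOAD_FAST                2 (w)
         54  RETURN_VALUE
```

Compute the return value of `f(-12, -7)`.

LOAD_FAST_LOAD_FAST b,a → push -7,-12. Stack: [-7, -12]
COMPARE_OP bool(>) → -7 vs -12 = True. Stack: [True]
POP_JUMP_IF_FALSE → pop True; no jump. Stack: []
LOAD_FAST a → push -12. Stack: [-12]
LOAD_CONST → push 9. Stack: [-12, 9]
BINARY_OP + → -12 + 9 = -3. Stack: [-3]
LOAD_CONST → push 2. Stack: [-3, 2]
BINARY_OP + → -3 + 2 = -1. Stack: [-1]
STORE_FAST w → w=-1. Stack: []
LOAD_FAST w → push -1. Stack: [-1]
RETURN_VALUE → return -1.

-1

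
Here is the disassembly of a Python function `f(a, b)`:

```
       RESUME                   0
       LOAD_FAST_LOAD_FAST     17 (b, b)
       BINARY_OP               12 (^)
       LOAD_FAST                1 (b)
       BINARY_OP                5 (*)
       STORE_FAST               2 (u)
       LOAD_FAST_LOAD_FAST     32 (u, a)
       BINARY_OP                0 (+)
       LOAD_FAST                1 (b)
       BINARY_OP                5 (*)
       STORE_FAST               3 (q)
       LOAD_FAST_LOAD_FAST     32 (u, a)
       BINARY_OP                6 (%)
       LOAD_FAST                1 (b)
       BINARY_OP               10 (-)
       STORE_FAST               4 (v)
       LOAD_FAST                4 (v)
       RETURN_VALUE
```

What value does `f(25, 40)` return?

LOAD_FAST_LOAD_FAST b,b → push 40,40. Stack: [40, 40]
BINARY_OP ^ → 40 ^ 40 = 0. Stack: [0]
LOAD_FAST b → push 40. Stack: [0, 40]
BINARY_OP * → 0 * 40 = 0. Stack: [0]
STORE_FAST u → u=0. Stack: []
LOAD_FAST_LOAD_FAST u,a → push 0,25. Stack: [0, 25]
BINARY_OP + → 0 + 25 = 25. Stack: [25]
LOAD_FAST b → push 40. Stack: [25, 40]
BINARY_OP * → 25 * 40 = 1000. Stack: [1000]
STORE_FAST q → q=1000. Stack: []
LOAD_FAST_LOAD_FAST u,a → push 0,25. Stack: [0, 25]
BINARY_OP % → 0 % 25 = 0. Stack: [0]
LOAD_FAST b → push 40. Stack: [0, 40]
BINARY_OP - → 0 - 40 = -40. Stack: [-40]
STORE_FAST v → v=-40. Stack: []
LOAD_FAST v → push -40. Stack: [-40]
RETURN_VALUE → return -40.

-40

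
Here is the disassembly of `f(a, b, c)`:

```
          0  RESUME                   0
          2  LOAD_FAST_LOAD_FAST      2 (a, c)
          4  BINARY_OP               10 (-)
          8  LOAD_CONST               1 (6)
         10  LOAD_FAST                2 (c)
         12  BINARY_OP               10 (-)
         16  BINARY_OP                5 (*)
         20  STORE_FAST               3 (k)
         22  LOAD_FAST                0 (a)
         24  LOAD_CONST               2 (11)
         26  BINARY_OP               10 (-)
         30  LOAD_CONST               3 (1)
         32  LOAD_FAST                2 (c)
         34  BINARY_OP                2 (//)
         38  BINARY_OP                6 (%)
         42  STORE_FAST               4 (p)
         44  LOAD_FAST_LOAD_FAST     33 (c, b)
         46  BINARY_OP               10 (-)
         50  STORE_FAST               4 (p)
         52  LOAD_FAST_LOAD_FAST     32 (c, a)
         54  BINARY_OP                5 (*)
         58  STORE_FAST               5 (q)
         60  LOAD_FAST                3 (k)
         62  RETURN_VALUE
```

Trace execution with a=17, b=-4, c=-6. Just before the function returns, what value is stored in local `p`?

-2

LOAD_FAST_LOAD_FAST a,c → push 17,-6. Stack: [17, -6]
BINARY_OP - → 17 - -6 = 23. Stack: [23]
LOAD_CONST → push 6. Stack: [23, 6]
LOAD_FAST c → push -6. Stack: [23, 6, -6]
BINARY_OP - → 6 - -6 = 12. Stack: [23, 12]
BINARY_OP * → 23 * 12 = 276. Stack: [276]
STORE_FAST k → k=276. Stack: []
LOAD_FAST a → push 17. Stack: [17]
LOAD_CONST → push 11. Stack: [17, 11]
BINARY_OP - → 17 - 11 = 6. Stack: [6]
LOAD_CONST → push 1. Stack: [6, 1]
LOAD_FAST c → push -6. Stack: [6, 1, -6]
BINARY_OP // → 1 // -6 = -1. Stack: [6, -1]
BINARY_OP % → 6 % -1 = 0. Stack: [0]
STORE_FAST p → p=0. Stack: []
LOAD_FAST_LOAD_FAST c,b → push -6,-4. Stack: [-6, -4]
BINARY_OP - → -6 - -4 = -2. Stack: [-2]
STORE_FAST p → p=-2. Stack: []
LOAD_FAST_LOAD_FAST c,a → push -6,17. Stack: [-6, 17]
BINARY_OP * → -6 * 17 = -102. Stack: [-102]
STORE_FAST q → q=-102. Stack: []
LOAD_FAST k → push 276. Stack: [276]
RETURN_VALUE → return 276.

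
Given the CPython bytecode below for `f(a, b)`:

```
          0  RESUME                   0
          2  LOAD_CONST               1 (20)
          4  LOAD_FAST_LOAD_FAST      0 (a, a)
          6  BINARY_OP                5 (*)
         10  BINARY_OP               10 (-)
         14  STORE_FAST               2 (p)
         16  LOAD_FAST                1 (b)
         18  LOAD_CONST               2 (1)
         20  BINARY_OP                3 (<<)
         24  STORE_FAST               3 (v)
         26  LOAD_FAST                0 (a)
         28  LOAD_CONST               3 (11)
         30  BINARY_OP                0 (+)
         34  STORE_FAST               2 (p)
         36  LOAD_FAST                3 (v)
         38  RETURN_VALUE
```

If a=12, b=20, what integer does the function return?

LOAD_CONST → push 20. Stack: [20]
LOAD_FAST_LOAD_FAST a,a → push 12,12. Stack: [20, 12, 12]
BINARY_OP * → 12 * 12 = 144. Stack: [20, 144]
BINARY_OP - → 20 - 144 = -124. Stack: [-124]
STORE_FAST p → p=-124. Stack: []
LOAD_FAST b → push 20. Stack: [20]
LOAD_CONST → push 1. Stack: [20, 1]
BINARY_OP << → 20 << 1 = 40. Stack: [40]
STORE_FAST v → v=40. Stack: []
LOAD_FAST a → push 12. Stack: [12]
LOAD_CONST → push 11. Stack: [12, 11]
BINARY_OP + → 12 + 11 = 23. Stack: [23]
STORE_FAST p → p=23. Stack: []
LOAD_FAST v → push 40. Stack: [40]
RETURN_VALUE → return 40.

40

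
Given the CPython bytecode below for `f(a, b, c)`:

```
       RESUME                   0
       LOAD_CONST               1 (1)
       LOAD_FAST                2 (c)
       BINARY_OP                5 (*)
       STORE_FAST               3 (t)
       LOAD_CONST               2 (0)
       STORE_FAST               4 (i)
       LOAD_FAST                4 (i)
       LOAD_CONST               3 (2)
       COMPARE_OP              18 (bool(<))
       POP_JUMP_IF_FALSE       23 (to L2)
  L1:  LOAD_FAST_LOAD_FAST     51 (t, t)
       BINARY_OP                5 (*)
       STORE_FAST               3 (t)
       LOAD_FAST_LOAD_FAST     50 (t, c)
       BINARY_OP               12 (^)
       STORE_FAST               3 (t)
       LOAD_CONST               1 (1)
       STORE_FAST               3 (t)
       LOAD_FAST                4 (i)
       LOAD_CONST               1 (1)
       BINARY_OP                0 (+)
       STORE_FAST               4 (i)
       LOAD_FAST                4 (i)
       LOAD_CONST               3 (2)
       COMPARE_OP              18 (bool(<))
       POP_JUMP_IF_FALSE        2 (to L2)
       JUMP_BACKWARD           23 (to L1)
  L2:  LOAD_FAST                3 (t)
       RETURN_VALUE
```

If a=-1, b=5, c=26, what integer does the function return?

1

LOAD_CONST → push 1. Stack: [1]
LOAD_FAST c → push 26. Stack: [1, 26]
BINARY_OP * → 1 * 26 = 26. Stack: [26]
STORE_FAST t → t=26. Stack: []
LOAD_CONST → push 0. Stack: [0]
STORE_FAST i → i=0. Stack: []
LOAD_FAST i → push 0. Stack: [0]
LOAD_CONST → push 2. Stack: [0, 2]
COMPARE_OP bool(<) → 0 vs 2 = True. Stack: [True]
POP_JUMP_IF_FALSE → pop True; no jump. Stack: []
LOAD_FAST_LOAD_FAST t,t → push 26,26. Stack: [26, 26]
BINARY_OP * → 26 * 26 = 676. Stack: [676]
STORE_FAST t → t=676. Stack: []
LOAD_FAST_LOAD_FAST t,c → push 676,26. Stack: [676, 26]
BINARY_OP ^ → 676 ^ 26 = 702. Stack: [702]
STORE_FAST t → t=702. Stack: []
LOAD_CONST → push 1. Stack: [1]
STORE_FAST t → t=1. Stack: []
LOAD_FAST i → push 0. Stack: [0]
LOAD_CONST → push 1. Stack: [0, 1]
BINARY_OP + → 0 + 1 = 1. Stack: [1]
STORE_FAST i → i=1. Stack: []
LOAD_FAST i → push 1. Stack: [1]
LOAD_CONST → push 2. Stack: [1, 2]
COMPARE_OP bool(<) → 1 vs 2 = True. Stack: [True]
POP_JUMP_IF_FALSE → pop True; no jump. Stack: []
LOAD_FAST_LOAD_FAST t,t → push 1,1. Stack: [1, 1]
BINARY_OP * → 1 * 1 = 1. Stack: [1]
STORE_FAST t → t=1. Stack: []
LOAD_FAST_LOAD_FAST t,c → push 1,26. Stack: [1, 26]
BINARY_OP ^ → 1 ^ 26 = 27. Stack: [27]
STORE_FAST t → t=27. Stack: []
LOAD_CONST → push 1. Stack: [1]
STORE_FAST t → t=1. Stack: []
LOAD_FAST i → push 1. Stack: [1]
LOAD_CONST → push 1. Stack: [1, 1]
BINARY_OP + → 1 + 1 = 2. Stack: [2]
STORE_FAST i → i=2. Stack: []
LOAD_FAST i → push 2. Stack: [2]
LOAD_CONST → push 2. Stack: [2, 2]
COMPARE_OP bool(<) → 2 vs 2 = False. Stack: [False]
POP_JUMP_IF_FALSE → pop False; jump. Stack: []
LOAD_FAST t → push 1. Stack: [1]
RETURN_VALUE → return 1.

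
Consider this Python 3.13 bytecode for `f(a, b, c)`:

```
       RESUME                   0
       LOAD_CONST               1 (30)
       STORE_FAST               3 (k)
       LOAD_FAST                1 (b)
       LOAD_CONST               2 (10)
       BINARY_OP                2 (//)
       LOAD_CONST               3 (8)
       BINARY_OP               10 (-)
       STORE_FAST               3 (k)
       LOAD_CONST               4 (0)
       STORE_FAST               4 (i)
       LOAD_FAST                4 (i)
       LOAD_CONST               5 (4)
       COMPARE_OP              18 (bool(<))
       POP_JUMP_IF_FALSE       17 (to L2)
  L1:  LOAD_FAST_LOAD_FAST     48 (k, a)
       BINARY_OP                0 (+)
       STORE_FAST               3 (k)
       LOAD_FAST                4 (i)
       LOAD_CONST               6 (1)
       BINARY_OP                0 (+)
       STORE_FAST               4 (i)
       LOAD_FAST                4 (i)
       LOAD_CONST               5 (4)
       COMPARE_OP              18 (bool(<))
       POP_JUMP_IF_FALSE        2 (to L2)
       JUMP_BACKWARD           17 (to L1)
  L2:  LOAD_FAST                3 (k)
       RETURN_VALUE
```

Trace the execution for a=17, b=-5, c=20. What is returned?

59

LOAD_CONST → push 30. Stack: [30]
STORE_FAST k → k=30. Stack: []
LOAD_FAST b → push -5. Stack: [-5]
LOAD_CONST → push 10. Stack: [-5, 10]
BINARY_OP // → -5 // 10 = -1. Stack: [-1]
LOAD_CONST → push 8. Stack: [-1, 8]
BINARY_OP - → -1 - 8 = -9. Stack: [-9]
STORE_FAST k → k=-9. Stack: []
LOAD_CONST → push 0. Stack: [0]
STORE_FAST i → i=0. Stack: []
LOAD_FAST i → push 0. Stack: [0]
LOAD_CONST → push 4. Stack: [0, 4]
COMPARE_OP bool(<) → 0 vs 4 = True. Stack: [True]
POP_JUMP_IF_FALSE → pop True; no jump. Stack: []
LOAD_FAST_LOAD_FAST k,a → push -9,17. Stack: [-9, 17]
BINARY_OP + → -9 + 17 = 8. Stack: [8]
STORE_FAST k → k=8. Stack: []
LOAD_FAST i → push 0. Stack: [0]
LOAD_CONST → push 1. Stack: [0, 1]
BINARY_OP + → 0 + 1 = 1. Stack: [1]
STORE_FAST i → i=1. Stack: []
LOAD_FAST i → push 1. Stack: [1]
LOAD_CONST → push 4. Stack: [1, 4]
COMPARE_OP bool(<) → 1 vs 4 = True. Stack: [True]
POP_JUMP_IF_FALSE → pop True; no jump. Stack: []
LOAD_FAST_LOAD_FAST k,a → push 8,17. Stack: [8, 17]
BINARY_OP + → 8 + 17 = 25. Stack: [25]
STORE_FAST k → k=25. Stack: []
LOAD_FAST i → push 1. Stack: [1]
LOAD_CONST → push 1. Stack: [1, 1]
BINARY_OP + → 1 + 1 = 2. Stack: [2]
STORE_FAST i → i=2. Stack: []
LOAD_FAST i → push 2. Stack: [2]
LOAD_CONST → push 4. Stack: [2, 4]
COMPARE_OP bool(<) → 2 vs 4 = True. Stack: [True]
POP_JUMP_IF_FALSE → pop True; no jump. Stack: []
LOAD_FAST_LOAD_FAST k,a → push 25,17. Stack: [25, 17]
BINARY_OP + → 25 + 17 = 42. Stack: [42]
STORE_FAST k → k=42. Stack: []
LOAD_FAST i → push 2. Stack: [2]
LOAD_CONST → push 1. Stack: [2, 1]
BINARY_OP + → 2 + 1 = 3. Stack: [3]
STORE_FAST i → i=3. Stack: []
LOAD_FAST i → push 3. Stack: [3]
LOAD_CONST → push 4. Stack: [3, 4]
COMPARE_OP bool(<) → 3 vs 4 = True. Stack: [True]
POP_JUMP_IF_FALSE → pop True; no jump. Stack: []
LOAD_FAST_LOAD_FAST k,a → push 42,17. Stack: [42, 17]
BINARY_OP + → 42 + 17 = 59. Stack: [59]
STORE_FAST k → k=59. Stack: []
LOAD_FAST i → push 3. Stack: [3]
LOAD_CONST → push 1. Stack: [3, 1]
BINARY_OP + → 3 + 1 = 4. Stack: [4]
STORE_FAST i → i=4. Stack: []
LOAD_FAST i → push 4. Stack: [4]
LOAD_CONST → push 4. Stack: [4, 4]
COMPARE_OP bool(<) → 4 vs 4 = False. Stack: [False]
POP_JUMP_IF_FALSE → pop False; jump. Stack: []
LOAD_FAST k → push 59. Stack: [59]
RETURN_VALUE → return 59.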